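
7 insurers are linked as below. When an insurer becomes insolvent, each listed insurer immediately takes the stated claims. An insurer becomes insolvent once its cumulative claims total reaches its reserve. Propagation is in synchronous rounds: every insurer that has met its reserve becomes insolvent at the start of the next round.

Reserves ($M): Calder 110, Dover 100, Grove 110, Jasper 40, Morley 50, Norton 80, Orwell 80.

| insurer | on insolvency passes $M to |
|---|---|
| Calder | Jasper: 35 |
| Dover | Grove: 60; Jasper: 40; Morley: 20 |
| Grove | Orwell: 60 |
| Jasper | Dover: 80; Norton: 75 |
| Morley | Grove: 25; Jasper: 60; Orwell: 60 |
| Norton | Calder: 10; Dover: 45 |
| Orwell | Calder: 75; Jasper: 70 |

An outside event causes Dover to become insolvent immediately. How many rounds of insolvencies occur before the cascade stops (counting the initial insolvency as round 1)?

Round 1 — Dover becomes insolvent (initial).
  Grove: +60 → 60 < 110
  Jasper: +40 → 40 ≥ 40
  Morley: +20 → 20 < 50
Round 2 — Jasper becomes insolvent.
  Norton: +75 → 75 < 80
No further insolvencies.

2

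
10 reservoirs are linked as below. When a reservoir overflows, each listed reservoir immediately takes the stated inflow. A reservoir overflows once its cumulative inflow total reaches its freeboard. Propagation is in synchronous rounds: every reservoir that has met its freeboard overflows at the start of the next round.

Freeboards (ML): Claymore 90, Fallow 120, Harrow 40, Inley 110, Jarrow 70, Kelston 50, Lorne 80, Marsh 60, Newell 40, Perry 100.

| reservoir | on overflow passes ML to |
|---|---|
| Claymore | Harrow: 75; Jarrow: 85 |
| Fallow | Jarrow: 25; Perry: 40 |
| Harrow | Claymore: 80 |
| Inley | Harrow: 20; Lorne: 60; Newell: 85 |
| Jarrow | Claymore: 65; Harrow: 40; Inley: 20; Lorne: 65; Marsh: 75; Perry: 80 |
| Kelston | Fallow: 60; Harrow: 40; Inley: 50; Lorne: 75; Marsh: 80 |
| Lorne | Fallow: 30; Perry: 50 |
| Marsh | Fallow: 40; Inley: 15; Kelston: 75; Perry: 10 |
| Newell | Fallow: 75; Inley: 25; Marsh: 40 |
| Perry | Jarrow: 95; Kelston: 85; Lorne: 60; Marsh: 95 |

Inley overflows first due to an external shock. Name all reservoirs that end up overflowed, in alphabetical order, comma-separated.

Round 1 — Inley overflows (initial).
  Harrow: +20 → 20 < 40
  Lorne: +60 → 60 < 80
  Newell: +85 → 85 ≥ 40
Round 2 — Newell overflows.
  Fallow: +75 → 75 < 120
  Marsh: +40 → 40 < 60
No further overflows.

Inley, Newell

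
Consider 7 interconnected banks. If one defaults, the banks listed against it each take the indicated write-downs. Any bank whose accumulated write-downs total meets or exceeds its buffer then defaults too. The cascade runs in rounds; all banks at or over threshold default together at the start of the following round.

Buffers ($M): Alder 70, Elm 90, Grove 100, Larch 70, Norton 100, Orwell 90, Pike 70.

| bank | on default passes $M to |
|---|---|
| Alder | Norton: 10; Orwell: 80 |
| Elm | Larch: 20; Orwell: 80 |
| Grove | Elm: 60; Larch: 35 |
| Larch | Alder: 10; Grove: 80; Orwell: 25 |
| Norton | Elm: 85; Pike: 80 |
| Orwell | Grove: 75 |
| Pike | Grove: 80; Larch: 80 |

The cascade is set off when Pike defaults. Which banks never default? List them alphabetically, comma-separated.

Round 1 — Pike defaults (initial).
  Grove: +80 → 80 < 100
  Larch: +80 → 80 ≥ 70
Round 2 — Larch defaults.
  Alder: +10 → 10 < 70
  Grove: +80 → 160 ≥ 100
  Orwell: +25 → 25 < 90
Round 3 — Grove defaults.
  Elm: +60 → 60 < 90
No further defaults.

Alder, Elm, Norton, Orwell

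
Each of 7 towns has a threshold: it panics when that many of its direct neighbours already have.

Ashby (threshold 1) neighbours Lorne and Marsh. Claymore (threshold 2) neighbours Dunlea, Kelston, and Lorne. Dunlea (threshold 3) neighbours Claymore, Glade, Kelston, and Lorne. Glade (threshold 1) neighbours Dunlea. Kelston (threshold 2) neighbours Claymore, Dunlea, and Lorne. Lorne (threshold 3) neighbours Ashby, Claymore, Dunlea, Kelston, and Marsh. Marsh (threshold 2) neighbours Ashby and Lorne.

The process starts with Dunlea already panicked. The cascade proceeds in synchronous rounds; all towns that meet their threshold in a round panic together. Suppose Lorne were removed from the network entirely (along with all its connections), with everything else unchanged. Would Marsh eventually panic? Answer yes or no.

With Lorne removed:
Round 1 — Dunlea panics (initial).
Round 2 — checking thresholds:
  Claymore: 1 of 2 neighbours < 2, below threshold.
  Glade: 1 of 1 neighbours ≥ 1, panics.
  Kelston: 1 of 2 neighbours < 2, below threshold.
Round 3 — no new panics; cascade stops.

no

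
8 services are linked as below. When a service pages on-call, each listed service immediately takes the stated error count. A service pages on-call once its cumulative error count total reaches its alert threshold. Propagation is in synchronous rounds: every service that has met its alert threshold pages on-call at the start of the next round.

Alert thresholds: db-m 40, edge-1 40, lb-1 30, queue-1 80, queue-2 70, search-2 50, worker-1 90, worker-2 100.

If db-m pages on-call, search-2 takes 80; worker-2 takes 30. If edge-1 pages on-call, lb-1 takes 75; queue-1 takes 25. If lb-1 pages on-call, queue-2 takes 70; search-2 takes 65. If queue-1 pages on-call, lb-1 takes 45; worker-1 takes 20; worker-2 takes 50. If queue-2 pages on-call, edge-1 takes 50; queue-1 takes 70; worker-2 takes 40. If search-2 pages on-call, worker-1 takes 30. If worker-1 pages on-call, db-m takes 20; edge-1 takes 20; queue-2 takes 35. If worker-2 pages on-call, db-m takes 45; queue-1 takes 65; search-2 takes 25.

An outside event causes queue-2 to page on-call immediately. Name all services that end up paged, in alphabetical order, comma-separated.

Round 1 — queue-2 pages on-call (initial).
  edge-1: +50 → 50 ≥ 40
  queue-1: +70 → 70 < 80
  worker-2: +40 → 40 < 100
Round 2 — edge-1 pages on-call.
  lb-1: +75 → 75 ≥ 30
  queue-1: +25 → 95 ≥ 80
Round 3 — lb-1, queue-1 page on-call.
  search-2: +65 → 65 ≥ 50
  worker-1: +20 → 20 < 90
  worker-2: +50 → 90 < 100
Round 4 — search-2 pages on-call.
  worker-1: +30 → 50 < 90
No further pages.

edge-1, lb-1, queue-1, queue-2, search-2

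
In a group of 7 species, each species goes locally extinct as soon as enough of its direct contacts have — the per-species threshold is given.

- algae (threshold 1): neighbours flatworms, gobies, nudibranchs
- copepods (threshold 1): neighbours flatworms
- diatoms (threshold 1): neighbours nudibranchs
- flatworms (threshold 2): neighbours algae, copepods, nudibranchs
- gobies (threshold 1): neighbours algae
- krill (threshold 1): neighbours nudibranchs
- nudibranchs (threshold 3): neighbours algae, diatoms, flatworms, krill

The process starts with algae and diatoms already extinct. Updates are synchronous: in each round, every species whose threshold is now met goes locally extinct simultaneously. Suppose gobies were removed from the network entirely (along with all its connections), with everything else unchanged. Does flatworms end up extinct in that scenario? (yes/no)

no

With gobies removed:
Round 1 — algae, diatoms go locally extinct (initial).
Round 2 — no new extinctions; cascade stops.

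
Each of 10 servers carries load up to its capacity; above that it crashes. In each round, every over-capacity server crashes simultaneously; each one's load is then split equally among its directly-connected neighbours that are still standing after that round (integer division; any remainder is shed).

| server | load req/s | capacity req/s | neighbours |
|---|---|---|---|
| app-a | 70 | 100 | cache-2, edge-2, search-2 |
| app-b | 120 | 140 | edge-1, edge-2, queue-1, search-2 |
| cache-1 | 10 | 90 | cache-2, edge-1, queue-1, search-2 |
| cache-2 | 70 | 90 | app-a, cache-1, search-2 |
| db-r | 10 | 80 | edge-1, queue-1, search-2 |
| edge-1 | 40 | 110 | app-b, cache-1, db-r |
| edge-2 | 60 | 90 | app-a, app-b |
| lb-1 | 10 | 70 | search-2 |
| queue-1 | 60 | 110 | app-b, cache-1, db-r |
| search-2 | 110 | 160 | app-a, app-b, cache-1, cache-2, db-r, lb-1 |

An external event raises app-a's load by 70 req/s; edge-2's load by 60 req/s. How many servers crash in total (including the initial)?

9

Round 1 — app-a at 140 > 100; edge-2 at 120 > 90. app-a, edge-2 crash.
  app-a sheds 140 req/s to cache-2, search-2: 70 each.
    cache-2: 70+70 = 140 > 90
    search-2: 110+70 = 180 > 160
  edge-2 sheds 120 req/s to app-b: 120 each.
    app-b: 120+120 = 240 > 140
Round 2 — app-b, cache-2, search-2 crash.
  app-b sheds 240 req/s to edge-1, queue-1: 120 each.
    edge-1: 40+120 = 160 > 110
    queue-1: 60+120 = 180 > 110
  cache-2 sheds 140 req/s to cache-1: 140 each.
    cache-1: 10+140 = 150 > 90
  search-2 sheds 180 req/s to cache-1, db-r, lb-1: 60 each.
    cache-1: 150+60 = 210 > 90
    db-r: 10+60 = 70 ≤ 80
    lb-1: 10+60 = 70 ≤ 70
Round 3 — cache-1, edge-1, queue-1 crash.
  cache-1 sheds 210 req/s: no online neighbours, lost.
  edge-1 sheds 160 req/s to db-r: 160 each.
    db-r: 70+160 = 230 > 80
  queue-1 sheds 180 req/s to db-r: 180 each.
    db-r: 230+180 = 410 > 80
Round 4 — db-r crashes.
  db-r sheds 410 req/s: no online neighbours, lost.
No further crashes.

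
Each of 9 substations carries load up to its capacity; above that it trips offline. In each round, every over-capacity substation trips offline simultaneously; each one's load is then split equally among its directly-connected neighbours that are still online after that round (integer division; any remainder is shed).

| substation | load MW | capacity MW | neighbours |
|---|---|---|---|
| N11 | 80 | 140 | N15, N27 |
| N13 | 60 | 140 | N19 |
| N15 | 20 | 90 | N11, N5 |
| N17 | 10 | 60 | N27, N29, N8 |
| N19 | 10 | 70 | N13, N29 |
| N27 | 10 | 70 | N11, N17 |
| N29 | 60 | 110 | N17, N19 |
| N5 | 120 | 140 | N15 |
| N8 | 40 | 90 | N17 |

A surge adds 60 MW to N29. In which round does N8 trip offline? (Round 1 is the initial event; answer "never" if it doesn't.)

never

Round 1 — N29 at 120 > 110. N29 trips offline.
  N29 sheds 120 MW to N17, N19: 60 each.
    N17: 10+60 = 70 > 60
    N19: 10+60 = 70 ≤ 70
Round 2 — N17 trips offline.
  N17 sheds 70 MW to N27, N8: 35 each.
    N27: 10+35 = 45 ≤ 70
    N8: 40+35 = 75 ≤ 90
No further trips.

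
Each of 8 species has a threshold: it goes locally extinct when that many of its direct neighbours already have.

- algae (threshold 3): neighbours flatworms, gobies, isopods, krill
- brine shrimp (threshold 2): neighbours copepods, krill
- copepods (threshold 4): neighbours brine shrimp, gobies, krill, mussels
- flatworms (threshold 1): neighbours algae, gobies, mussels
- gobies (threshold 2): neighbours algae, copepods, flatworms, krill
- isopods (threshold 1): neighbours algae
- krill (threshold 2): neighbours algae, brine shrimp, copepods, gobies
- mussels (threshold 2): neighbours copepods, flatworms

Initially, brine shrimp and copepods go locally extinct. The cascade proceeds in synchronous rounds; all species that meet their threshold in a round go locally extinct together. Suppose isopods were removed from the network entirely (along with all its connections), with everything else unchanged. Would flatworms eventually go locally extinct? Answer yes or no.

With isopods removed:
Round 1 — brine shrimp, copepods go locally extinct (initial).
Round 2 — checking thresholds:
  gobies: 1 of 4 neighbours < 2, holds.
  krill: 2 of 4 neighbours ≥ 2, goes locally extinct.
  mussels: 1 of 2 neighbours < 2, holds.
Round 3 — checking thresholds:
  algae: 1 of 3 neighbours < 3, holds.
  gobies: 2 of 4 neighbours ≥ 2, goes locally extinct.
  mussels: 1 of 2 neighbours < 2, holds.
Round 4 — checking thresholds:
  algae: 2 of 3 neighbours < 3, holds.
  flatworms: 1 of 3 neighbours ≥ 1, goes locally extinct.
  mussels: 1 of 2 neighbours < 2, holds.
Round 5 — checking thresholds:
  algae: 3 of 3 neighbours ≥ 3, goes locally extinct.
  mussels: 2 of 2 neighbours ≥ 2, goes locally extinct.
Round 6 — no new extinctions; cascade stops.

yes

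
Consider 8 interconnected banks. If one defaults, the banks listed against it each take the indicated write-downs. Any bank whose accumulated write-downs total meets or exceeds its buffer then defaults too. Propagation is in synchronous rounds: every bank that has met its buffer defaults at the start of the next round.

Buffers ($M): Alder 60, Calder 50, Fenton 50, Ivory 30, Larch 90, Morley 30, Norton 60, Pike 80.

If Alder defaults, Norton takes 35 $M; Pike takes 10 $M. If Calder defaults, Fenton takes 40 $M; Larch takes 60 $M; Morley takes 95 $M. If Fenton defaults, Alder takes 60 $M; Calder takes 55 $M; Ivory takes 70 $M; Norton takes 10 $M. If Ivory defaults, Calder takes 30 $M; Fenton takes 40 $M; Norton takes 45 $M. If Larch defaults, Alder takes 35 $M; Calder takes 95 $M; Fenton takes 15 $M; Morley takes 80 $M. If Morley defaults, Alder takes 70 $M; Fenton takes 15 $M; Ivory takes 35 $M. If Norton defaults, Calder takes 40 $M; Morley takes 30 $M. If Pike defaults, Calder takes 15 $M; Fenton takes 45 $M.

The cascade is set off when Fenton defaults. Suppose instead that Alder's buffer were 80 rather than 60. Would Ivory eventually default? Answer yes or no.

yes

With Alder's buffer at 80:
Round 1 — Fenton defaults (initial).
  Alder: +60 → 60 < 80
  Calder: +55 → 55 ≥ 50
  Ivory: +70 → 70 ≥ 30
  Norton: +10 → 10 < 60
Round 2 — Calder, Ivory default.
  Larch: +60 → 60 < 90
  Morley: +95 → 95 ≥ 30
  Norton: +45 → 55 < 60
Round 3 — Morley defaults.
  Alder: +70 → 130 ≥ 80
Round 4 — Alder defaults.
  Norton: +35 → 90 ≥ 60
  Pike: +10 → 10 < 80
Round 5 — Norton defaults.
No further defaults.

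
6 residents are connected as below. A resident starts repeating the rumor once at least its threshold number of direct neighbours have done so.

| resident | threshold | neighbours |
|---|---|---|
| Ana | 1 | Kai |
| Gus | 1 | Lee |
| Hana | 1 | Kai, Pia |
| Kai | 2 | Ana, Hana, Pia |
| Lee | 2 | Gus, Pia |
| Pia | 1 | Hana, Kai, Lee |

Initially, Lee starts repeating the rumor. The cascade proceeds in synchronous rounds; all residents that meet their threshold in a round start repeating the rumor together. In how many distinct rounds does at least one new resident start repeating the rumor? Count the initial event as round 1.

5

Round 1 — Lee starts repeating the rumor (initial).
Round 2 — checking thresholds:
  Gus: 1 of 1 neighbours ≥ 1, starts repeating the rumor.
  Pia: 1 of 3 neighbours ≥ 1, starts repeating the rumor.
Round 3 — checking thresholds:
  Hana: 1 of 2 neighbours ≥ 1, starts repeating the rumor.
  Kai: 1 of 3 neighbours < 2, below threshold.
Round 4 — checking thresholds:
  Kai: 2 of 3 neighbours ≥ 2, starts repeating the rumor.
Round 5 — checking thresholds:
  Ana: 1 of 1 neighbours ≥ 1, starts repeating the rumor.
Round 6 — no new spreads; cascade stops.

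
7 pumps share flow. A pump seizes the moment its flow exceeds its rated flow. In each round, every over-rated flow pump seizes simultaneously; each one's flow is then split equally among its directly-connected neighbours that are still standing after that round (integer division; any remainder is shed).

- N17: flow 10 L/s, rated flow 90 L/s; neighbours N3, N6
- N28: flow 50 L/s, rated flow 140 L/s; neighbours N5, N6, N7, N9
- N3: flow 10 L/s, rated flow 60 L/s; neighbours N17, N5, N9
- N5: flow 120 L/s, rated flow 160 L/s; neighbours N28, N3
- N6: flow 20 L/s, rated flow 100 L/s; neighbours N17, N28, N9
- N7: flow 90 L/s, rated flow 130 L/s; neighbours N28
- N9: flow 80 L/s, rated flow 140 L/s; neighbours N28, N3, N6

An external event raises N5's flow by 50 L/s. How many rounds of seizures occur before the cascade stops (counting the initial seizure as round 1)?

2

Round 1 — N5 at 170 > 160. N5 seizes.
  N5 sheds 170 L/s to N28, N3: 85 each.
    N28: 50+85 = 135 ≤ 140
    N3: 10+85 = 95 > 60
Round 2 — N3 seizes.
  N3 sheds 95 L/s to N17, N9: 47 each (1 lost).
    N17: 10+47 = 57 ≤ 90
    N9: 80+47 = 127 ≤ 140
No further seizures.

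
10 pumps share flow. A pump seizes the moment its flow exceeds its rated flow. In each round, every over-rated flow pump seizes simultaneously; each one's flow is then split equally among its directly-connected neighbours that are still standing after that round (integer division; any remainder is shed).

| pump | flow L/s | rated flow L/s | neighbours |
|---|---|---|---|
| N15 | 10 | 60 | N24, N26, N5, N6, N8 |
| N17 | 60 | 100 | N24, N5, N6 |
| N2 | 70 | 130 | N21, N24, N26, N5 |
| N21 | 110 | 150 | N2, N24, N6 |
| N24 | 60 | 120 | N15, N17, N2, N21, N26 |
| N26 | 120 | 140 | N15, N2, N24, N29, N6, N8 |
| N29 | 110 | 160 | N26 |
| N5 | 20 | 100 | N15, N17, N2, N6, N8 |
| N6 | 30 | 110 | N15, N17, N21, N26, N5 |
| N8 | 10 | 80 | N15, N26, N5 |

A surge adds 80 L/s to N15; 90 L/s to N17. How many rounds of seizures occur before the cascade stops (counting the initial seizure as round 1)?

Round 1 — N15 at 90 > 60; N17 at 150 > 100. N15, N17 seize.
  N15 sheds 90 L/s to N24, N26, N5, N6, N8: 18 each.
    N24: 60+18 = 78 ≤ 120
    N26: 120+18 = 138 ≤ 140
    N5: 20+18 = 38 ≤ 100
    N6: 30+18 = 48 ≤ 110
    N8: 10+18 = 28 ≤ 80
  N17 sheds 150 L/s to N24, N5, N6: 50 each.
    N24: 78+50 = 128 > 120
    N5: 38+50 = 88 ≤ 100
    N6: 48+50 = 98 ≤ 110
Round 2 — N24 seizes.
  N24 sheds 128 L/s to N2, N21, N26: 42 each (2 lost).
    N2: 70+42 = 112 ≤ 130
    N21: 110+42 = 152 > 150
    N26: 138+42 = 180 > 140
Round 3 — N21, N26 seize.
  N21 sheds 152 L/s to N2, N6: 76 each.
    N2: 112+76 = 188 > 130
    N6: 98+76 = 174 > 110
  N26 sheds 180 L/s to N2, N29, N6, N8: 45 each.
    N2: 188+45 = 233 > 130
    N29: 110+45 = 155 ≤ 160
    N6: 174+45 = 219 > 110
    N8: 28+45 = 73 ≤ 80
Round 4 — N2, N6 seize.
  N2 sheds 233 L/s to N5: 233 each.
    N5: 88+233 = 321 > 100
  N6 sheds 219 L/s to N5: 219 each.
    N5: 321+219 = 540 > 100
Round 5 — N5 seizes.
  N5 sheds 540 L/s to N8: 540 each.
    N8: 73+540 = 613 > 80
Round 6 — N8 seizes.
  N8 sheds 613 L/s: no online neighbours, lost.
No further seizures.

6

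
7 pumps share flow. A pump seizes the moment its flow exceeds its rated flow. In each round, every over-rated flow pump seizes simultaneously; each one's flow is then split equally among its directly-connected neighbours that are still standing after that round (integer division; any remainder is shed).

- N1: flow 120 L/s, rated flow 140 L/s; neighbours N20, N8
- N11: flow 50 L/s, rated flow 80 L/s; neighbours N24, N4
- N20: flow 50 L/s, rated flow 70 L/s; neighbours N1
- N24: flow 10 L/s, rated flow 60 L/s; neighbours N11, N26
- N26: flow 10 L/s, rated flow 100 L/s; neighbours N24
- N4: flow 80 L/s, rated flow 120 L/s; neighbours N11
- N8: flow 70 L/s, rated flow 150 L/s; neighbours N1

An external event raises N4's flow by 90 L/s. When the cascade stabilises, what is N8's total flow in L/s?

Round 1 — N4 at 170 > 120. N4 seizes.
  N4 sheds 170 L/s to N11: 170 each.
    N11: 50+170 = 220 > 80
Round 2 — N11 seizes.
  N11 sheds 220 L/s to N24: 220 each.
    N24: 10+220 = 230 > 60
Round 3 — N24 seizes.
  N24 sheds 230 L/s to N26: 230 each.
    N26: 10+230 = 240 > 100
Round 4 — N26 seizes.
  N26 sheds 240 L/s: no online neighbours, lost.
No further seizures.

70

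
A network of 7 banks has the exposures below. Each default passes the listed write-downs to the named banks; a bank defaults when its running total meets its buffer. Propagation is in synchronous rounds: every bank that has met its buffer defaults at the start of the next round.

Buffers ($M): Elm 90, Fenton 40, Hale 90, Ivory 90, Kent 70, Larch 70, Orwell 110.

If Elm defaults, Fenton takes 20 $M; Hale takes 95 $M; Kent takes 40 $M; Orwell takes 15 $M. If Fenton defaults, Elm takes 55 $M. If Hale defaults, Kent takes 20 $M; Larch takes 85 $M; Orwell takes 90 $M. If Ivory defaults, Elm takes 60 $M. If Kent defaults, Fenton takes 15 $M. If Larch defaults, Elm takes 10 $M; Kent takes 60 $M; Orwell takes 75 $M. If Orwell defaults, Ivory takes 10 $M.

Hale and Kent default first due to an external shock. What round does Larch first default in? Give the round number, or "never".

2

Round 1 — Hale, Kent default (initial).
  Fenton: +15 → 15 < 40
  Larch: +85 → 85 ≥ 70
  Orwell: +90 → 90 < 110
Round 2 — Larch defaults.
  Elm: +10 → 10 < 90
  Orwell: +75 → 165 ≥ 110
Round 3 — Orwell defaults.
  Ivory: +10 → 10 < 90
No further defaults.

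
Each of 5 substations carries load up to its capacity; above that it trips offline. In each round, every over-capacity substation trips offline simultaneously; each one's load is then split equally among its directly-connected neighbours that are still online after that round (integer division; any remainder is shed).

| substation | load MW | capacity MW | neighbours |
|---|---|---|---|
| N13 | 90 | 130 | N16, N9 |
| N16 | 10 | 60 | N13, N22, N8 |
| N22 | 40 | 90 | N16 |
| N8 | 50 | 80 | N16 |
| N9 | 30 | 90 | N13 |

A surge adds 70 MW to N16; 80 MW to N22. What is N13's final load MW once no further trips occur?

130

Round 1 — N16 at 80 > 60; N22 at 120 > 90. N16, N22 trip offline.
  N16 sheds 80 MW to N13, N8: 40 each.
    N13: 90+40 = 130 ≤ 130
    N8: 50+40 = 90 > 80
  N22 sheds 120 MW: no online neighbours, lost.
Round 2 — N8 trips offline.
  N8 sheds 90 MW: no online neighbours, lost.
No further trips.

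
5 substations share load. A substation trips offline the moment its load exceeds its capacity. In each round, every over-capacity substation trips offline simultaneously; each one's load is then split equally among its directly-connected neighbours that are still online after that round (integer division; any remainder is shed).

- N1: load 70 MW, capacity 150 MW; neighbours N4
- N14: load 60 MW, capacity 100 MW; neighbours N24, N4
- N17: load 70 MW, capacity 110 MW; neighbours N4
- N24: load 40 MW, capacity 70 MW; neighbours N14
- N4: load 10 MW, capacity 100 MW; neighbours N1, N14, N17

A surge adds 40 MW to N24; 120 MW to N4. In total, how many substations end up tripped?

Round 1 — N24 at 80 > 70; N4 at 130 > 100. N24, N4 trip offline.
  N24 sheds 80 MW to N14: 80 each.
    N14: 60+80 = 140 > 100
  N4 sheds 130 MW to N1, N14, N17: 43 each (1 lost).
    N1: 70+43 = 113 ≤ 150
    N14: 140+43 = 183 > 100
    N17: 70+43 = 113 > 110
Round 2 — N14, N17 trip offline.
  N14 sheds 183 MW: no online neighbours, lost.
  N17 sheds 113 MW: no online neighbours, lost.
No further trips.

4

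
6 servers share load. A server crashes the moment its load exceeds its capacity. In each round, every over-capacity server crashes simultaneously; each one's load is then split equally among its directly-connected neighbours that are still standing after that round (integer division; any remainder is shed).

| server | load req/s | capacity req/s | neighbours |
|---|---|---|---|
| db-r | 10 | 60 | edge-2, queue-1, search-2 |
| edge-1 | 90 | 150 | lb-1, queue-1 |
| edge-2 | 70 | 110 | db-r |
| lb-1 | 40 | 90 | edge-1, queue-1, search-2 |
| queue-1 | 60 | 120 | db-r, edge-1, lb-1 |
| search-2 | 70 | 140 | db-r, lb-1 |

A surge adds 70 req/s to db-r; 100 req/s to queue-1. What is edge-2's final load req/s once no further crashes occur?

110

Round 1 — db-r at 80 > 60; queue-1 at 160 > 120. db-r, queue-1 crash.
  db-r sheds 80 req/s to edge-2, search-2: 40 each.
    edge-2: 70+40 = 110 ≤ 110
    search-2: 70+40 = 110 ≤ 140
  queue-1 sheds 160 req/s to edge-1, lb-1: 80 each.
    edge-1: 90+80 = 170 > 150
    lb-1: 40+80 = 120 > 90
Round 2 — edge-1, lb-1 crash.
  edge-1 sheds 170 req/s: no online neighbours, lost.
  lb-1 sheds 120 req/s to search-2: 120 each.
    search-2: 110+120 = 230 > 140
Round 3 — search-2 crashes.
  search-2 sheds 230 req/s: no online neighbours, lost.
No further crashes.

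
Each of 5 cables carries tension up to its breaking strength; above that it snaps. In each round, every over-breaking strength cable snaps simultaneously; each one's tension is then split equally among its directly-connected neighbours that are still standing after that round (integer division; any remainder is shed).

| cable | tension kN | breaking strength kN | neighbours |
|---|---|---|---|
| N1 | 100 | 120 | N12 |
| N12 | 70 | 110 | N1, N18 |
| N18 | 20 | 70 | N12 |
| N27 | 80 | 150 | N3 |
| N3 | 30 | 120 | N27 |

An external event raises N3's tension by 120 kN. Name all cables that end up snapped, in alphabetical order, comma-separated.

N27, N3

Round 1 — N3 at 150 > 120. N3 snaps.
  N3 sheds 150 kN to N27: 150 each.
    N27: 80+150 = 230 > 150
Round 2 — N27 snaps.
  N27 sheds 230 kN: no online neighbours, lost.
No further breaks.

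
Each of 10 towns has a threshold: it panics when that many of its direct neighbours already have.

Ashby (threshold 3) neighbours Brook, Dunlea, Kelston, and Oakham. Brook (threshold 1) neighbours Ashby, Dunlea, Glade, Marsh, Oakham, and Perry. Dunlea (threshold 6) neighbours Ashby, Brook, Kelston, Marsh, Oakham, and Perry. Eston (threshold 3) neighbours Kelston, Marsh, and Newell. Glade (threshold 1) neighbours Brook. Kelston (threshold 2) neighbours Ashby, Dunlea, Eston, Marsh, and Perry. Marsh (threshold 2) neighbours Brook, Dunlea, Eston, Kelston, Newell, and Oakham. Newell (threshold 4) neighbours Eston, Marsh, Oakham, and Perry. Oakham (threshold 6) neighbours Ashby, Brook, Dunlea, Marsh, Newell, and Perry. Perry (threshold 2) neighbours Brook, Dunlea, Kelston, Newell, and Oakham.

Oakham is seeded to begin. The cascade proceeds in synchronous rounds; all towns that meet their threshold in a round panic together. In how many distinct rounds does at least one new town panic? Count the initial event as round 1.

Round 1 — Oakham panics (initial).
Round 2 — checking thresholds:
  Ashby: 1 of 4 neighbours < 3, below threshold.
  Brook: 1 of 6 neighbours ≥ 1, panics.
  Dunlea: 1 of 6 neighbours < 6, below threshold.
  Marsh: 1 of 6 neighbours < 2, below threshold.
  Newell: 1 of 4 neighbours < 4, below threshold.
  Perry: 1 of 5 neighbours < 2, below threshold.
Round 3 — checking thresholds:
  Ashby: 2 of 4 neighbours < 3, below threshold.
  Dunlea: 2 of 6 neighbours < 6, below threshold.
  Glade: 1 of 1 neighbours ≥ 1, panics.
  Marsh: 2 of 6 neighbours ≥ 2, panics.
  Newell: 1 of 4 neighbours < 4, below threshold.
  Perry: 2 of 5 neighbours ≥ 2, panics.
Round 4 — checking thresholds:
  Ashby: 2 of 4 neighbours < 3, below threshold.
  Dunlea: 4 of 6 neighbours < 6, below threshold.
  Eston: 1 of 3 neighbours < 3, below threshold.
  Kelston: 2 of 5 neighbours ≥ 2, panics.
  Newell: 3 of 4 neighbours < 4, below threshold.
Round 5 — checking thresholds:
  Ashby: 3 of 4 neighbours ≥ 3, panics.
  Dunlea: 5 of 6 neighbours < 6, below threshold.
  Eston: 2 of 3 neighbours < 3, below threshold.
  Newell: 3 of 4 neighbours < 4, below threshold.
Round 6 — checking thresholds:
  Dunlea: 6 of 6 neighbours ≥ 6, panics.
  Eston: 2 of 3 neighbours < 3, below threshold.
  Newell: 3 of 4 neighbours < 4, below threshold.
Round 7 — no new panics; cascade stops.

6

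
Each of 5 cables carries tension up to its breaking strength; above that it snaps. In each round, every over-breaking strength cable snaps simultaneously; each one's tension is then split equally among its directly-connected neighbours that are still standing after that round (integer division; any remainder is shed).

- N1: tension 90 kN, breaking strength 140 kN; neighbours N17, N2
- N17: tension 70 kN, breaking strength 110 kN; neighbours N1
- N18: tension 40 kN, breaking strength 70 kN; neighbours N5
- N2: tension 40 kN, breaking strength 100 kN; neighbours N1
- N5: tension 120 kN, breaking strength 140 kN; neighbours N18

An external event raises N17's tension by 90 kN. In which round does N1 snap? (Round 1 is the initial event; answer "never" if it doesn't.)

Round 1 — N17 at 160 > 110. N17 snaps.
  N17 sheds 160 kN to N1: 160 each.
    N1: 90+160 = 250 > 140
Round 2 — N1 snaps.
  N1 sheds 250 kN to N2: 250 each.
    N2: 40+250 = 290 > 100
Round 3 — N2 snaps.
  N2 sheds 290 kN: no online neighbours, lost.
No further breaks.

2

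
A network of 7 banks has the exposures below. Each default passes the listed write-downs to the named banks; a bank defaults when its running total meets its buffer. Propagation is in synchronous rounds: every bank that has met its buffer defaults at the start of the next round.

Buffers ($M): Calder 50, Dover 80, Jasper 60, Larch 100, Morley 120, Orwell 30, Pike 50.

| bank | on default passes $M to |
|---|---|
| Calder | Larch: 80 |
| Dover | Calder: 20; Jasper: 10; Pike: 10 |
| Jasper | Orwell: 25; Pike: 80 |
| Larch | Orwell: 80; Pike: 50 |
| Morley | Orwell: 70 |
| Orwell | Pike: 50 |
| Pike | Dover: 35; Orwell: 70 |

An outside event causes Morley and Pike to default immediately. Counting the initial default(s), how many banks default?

Round 1 — Morley, Pike default (initial).
  Dover: +35 → 35 < 80
  Orwell: +70+70 → 140 ≥ 30
Round 2 — Orwell defaults.
No further defaults.

3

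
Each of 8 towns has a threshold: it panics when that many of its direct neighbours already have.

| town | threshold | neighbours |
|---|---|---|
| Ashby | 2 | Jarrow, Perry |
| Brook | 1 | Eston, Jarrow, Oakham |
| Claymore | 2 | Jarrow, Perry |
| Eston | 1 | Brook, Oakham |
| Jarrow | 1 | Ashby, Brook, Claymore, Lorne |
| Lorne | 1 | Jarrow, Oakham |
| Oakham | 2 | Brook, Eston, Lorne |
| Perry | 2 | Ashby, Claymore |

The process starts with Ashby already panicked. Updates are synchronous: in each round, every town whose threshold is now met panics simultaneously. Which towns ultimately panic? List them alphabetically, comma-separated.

Ashby, Brook, Eston, Jarrow, Lorne, Oakham

Round 1 — Ashby panics (initial).
Round 2 — checking thresholds:
  Jarrow: 1 of 4 neighbours ≥ 1, panics.
  Perry: 1 of 2 neighbours < 2, holds.
Round 3 — checking thresholds:
  Brook: 1 of 3 neighbours ≥ 1, panics.
  Claymore: 1 of 2 neighbours < 2, holds.
  Lorne: 1 of 2 neighbours ≥ 1, panics.
  Perry: 1 of 2 neighbours < 2, holds.
Round 4 — checking thresholds:
  Claymore: 1 of 2 neighbours < 2, holds.
  Eston: 1 of 2 neighbours ≥ 1, panics.
  Oakham: 2 of 3 neighbours ≥ 2, panics.
  Perry: 1 of 2 neighbours < 2, holds.
Round 5 — no new panics; cascade stops.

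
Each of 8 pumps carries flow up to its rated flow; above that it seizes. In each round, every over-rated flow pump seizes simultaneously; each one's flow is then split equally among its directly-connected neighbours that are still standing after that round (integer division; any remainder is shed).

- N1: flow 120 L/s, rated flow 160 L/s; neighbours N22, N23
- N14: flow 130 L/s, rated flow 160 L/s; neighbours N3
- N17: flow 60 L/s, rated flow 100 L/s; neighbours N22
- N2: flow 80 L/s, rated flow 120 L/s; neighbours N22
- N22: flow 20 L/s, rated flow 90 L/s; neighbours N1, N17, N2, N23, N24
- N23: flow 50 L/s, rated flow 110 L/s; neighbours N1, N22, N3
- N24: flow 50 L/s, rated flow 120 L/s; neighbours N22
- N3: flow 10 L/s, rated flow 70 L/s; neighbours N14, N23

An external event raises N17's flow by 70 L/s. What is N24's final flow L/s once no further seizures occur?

Round 1 — N17 at 130 > 100. N17 seizes.
  N17 sheds 130 L/s to N22: 130 each.
    N22: 20+130 = 150 > 90
Round 2 — N22 seizes.
  N22 sheds 150 L/s to N1, N2, N23, N24: 37 each (2 lost).
    N1: 120+37 = 157 ≤ 160
    N2: 80+37 = 117 ≤ 120
    N23: 50+37 = 87 ≤ 110
    N24: 50+37 = 87 ≤ 120
No further seizures.

87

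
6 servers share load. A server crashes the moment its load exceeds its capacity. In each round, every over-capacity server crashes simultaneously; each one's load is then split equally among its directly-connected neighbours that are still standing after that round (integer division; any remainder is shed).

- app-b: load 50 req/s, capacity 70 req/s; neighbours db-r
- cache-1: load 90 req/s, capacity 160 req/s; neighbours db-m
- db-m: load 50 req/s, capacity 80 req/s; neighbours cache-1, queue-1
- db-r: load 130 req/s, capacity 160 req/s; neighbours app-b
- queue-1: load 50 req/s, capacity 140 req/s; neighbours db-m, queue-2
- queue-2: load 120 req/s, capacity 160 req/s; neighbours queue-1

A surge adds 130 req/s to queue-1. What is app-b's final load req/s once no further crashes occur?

50

Round 1 — queue-1 at 180 > 140. queue-1 crashes.
  queue-1 sheds 180 req/s to db-m, queue-2: 90 each.
    db-m: 50+90 = 140 > 80
    queue-2: 120+90 = 210 > 160
Round 2 — db-m, queue-2 crash.
  db-m sheds 140 req/s to cache-1: 140 each.
    cache-1: 90+140 = 230 > 160
  queue-2 sheds 210 req/s: no online neighbours, lost.
Round 3 — cache-1 crashes.
  cache-1 sheds 230 req/s: no online neighbours, lost.
No further crashes.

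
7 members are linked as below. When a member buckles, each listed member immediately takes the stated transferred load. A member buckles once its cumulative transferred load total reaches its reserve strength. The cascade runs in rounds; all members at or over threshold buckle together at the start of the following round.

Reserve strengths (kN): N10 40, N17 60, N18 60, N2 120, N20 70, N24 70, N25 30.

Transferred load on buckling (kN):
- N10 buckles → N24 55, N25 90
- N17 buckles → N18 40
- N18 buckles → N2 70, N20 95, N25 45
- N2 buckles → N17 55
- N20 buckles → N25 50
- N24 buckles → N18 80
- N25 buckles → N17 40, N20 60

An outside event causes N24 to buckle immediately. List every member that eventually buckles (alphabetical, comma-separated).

Round 1 — N24 buckles (initial).
  N18: +80 → 80 ≥ 60
Round 2 — N18 buckles.
  N2: +70 → 70 < 120
  N20: +95 → 95 ≥ 70
  N25: +45 → 45 ≥ 30
Round 3 — N20, N25 buckle.
  N17: +40 → 40 < 60
No further bucklings.

N18, N20, N24, N25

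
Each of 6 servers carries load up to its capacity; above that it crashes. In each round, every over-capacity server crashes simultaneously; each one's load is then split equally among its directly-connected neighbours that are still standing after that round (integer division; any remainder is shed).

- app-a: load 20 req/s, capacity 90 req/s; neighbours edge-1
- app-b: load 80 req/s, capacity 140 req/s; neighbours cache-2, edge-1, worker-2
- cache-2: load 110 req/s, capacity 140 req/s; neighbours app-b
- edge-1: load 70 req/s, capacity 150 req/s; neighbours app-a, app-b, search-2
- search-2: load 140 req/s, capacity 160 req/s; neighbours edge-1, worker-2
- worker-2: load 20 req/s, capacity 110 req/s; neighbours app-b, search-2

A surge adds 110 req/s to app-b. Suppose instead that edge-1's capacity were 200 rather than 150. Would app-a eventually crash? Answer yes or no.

no

With edge-1's capacity at 200:
Round 1 — app-b at 190 > 140. app-b crashes.
  app-b sheds 190 req/s to cache-2, edge-1, worker-2: 63 each (1 lost).
    cache-2: 110+63 = 173 > 140
    edge-1: 70+63 = 133 ≤ 200
    worker-2: 20+63 = 83 ≤ 110
Round 2 — cache-2 crashes.
  cache-2 sheds 173 req/s: no online neighbours, lost.
No further crashes.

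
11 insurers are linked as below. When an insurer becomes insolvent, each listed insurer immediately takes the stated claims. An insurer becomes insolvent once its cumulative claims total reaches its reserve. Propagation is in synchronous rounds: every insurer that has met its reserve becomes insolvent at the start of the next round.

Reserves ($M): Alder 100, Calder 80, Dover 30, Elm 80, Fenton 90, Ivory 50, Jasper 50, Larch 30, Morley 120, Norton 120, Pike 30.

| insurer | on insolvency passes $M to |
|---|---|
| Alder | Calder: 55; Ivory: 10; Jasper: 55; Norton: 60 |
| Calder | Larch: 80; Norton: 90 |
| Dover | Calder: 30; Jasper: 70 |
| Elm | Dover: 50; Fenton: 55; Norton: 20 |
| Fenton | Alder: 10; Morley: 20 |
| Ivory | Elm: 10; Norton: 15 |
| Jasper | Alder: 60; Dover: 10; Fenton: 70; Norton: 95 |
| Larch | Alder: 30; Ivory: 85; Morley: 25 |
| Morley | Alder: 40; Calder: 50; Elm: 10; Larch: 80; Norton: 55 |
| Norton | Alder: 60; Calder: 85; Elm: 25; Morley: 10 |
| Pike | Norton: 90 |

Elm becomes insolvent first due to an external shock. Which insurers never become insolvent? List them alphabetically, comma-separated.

Round 1 — Elm becomes insolvent (initial).
  Dover: +50 → 50 ≥ 30
  Fenton: +55 → 55 < 90
  Norton: +20 → 20 < 120
Round 2 — Dover becomes insolvent.
  Calder: +30 → 30 < 80
  Jasper: +70 → 70 ≥ 50
Round 3 — Jasper becomes insolvent.
  Alder: +60 → 60 < 100
  Fenton: +70 → 125 ≥ 90
  Norton: +95 → 115 < 120
Round 4 — Fenton becomes insolvent.
  Alder: +10 → 70 < 100
  Morley: +20 → 20 < 120
No further insolvencies.

Alder, Calder, Ivory, Larch, Morley, Norton, Pike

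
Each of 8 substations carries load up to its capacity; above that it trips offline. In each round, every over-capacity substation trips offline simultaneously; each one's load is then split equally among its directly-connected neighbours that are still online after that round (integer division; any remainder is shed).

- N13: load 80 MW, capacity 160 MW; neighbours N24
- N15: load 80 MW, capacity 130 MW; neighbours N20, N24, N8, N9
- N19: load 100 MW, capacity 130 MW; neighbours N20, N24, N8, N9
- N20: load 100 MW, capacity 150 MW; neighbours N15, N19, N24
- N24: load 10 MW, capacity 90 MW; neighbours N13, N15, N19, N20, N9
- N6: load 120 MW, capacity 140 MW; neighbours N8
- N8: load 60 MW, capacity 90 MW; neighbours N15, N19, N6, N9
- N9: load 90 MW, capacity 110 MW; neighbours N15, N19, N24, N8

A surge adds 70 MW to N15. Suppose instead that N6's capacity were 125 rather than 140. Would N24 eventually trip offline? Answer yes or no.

yes

With N6's capacity at 125:
Round 1 — N15 at 150 > 130. N15 trips offline.
  N15 sheds 150 MW to N20, N24, N8, N9: 37 each (2 lost).
    N20: 100+37 = 137 ≤ 150
    N24: 10+37 = 47 ≤ 90
    N8: 60+37 = 97 > 90
    N9: 90+37 = 127 > 110
Round 2 — N8, N9 trip offline.
  N8 sheds 97 MW to N19, N6: 48 each (1 lost).
    N19: 100+48 = 148 > 130
    N6: 120+48 = 168 > 125
  N9 sheds 127 MW to N19, N24: 63 each (1 lost).
    N19: 148+63 = 211 > 130
    N24: 47+63 = 110 > 90
Round 3 — N19, N24, N6 trip offline.
  N19 sheds 211 MW to N20: 211 each.
    N20: 137+211 = 348 > 150
  N24 sheds 110 MW to N13, N20: 55 each.
    N13: 80+55 = 135 ≤ 160
    N20: 348+55 = 403 > 150
  N6 sheds 168 MW: no online neighbours, lost.
Round 4 — N20 trips offline.
  N20 sheds 403 MW: no online neighbours, lost.
No further trips.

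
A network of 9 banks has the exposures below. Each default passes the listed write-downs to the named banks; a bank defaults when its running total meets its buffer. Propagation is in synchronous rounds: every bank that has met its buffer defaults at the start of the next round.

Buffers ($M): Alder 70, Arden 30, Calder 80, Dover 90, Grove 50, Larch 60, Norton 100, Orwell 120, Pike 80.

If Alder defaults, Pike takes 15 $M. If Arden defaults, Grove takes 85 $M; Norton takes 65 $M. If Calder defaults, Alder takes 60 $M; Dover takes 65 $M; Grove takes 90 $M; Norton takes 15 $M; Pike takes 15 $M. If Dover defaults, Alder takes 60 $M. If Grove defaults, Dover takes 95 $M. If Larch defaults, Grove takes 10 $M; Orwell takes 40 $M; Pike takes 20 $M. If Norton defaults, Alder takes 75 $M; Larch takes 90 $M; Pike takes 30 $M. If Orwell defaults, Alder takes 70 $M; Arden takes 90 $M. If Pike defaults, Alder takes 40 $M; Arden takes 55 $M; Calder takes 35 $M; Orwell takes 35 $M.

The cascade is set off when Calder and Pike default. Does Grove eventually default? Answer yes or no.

Round 1 — Calder, Pike default (initial).
  Alder: +60+40 → 100 ≥ 70
  Arden: +55 → 55 ≥ 30
  Dover: +65 → 65 < 90
  Grove: +90 → 90 ≥ 50
  Norton: +15 → 15 < 100
  Orwell: +35 → 35 < 120
Round 2 — Alder, Arden, Grove default.
  Dover: +95 → 160 ≥ 90
  Norton: +65 → 80 < 100
Round 3 — Dover defaults.
No further defaults.

yes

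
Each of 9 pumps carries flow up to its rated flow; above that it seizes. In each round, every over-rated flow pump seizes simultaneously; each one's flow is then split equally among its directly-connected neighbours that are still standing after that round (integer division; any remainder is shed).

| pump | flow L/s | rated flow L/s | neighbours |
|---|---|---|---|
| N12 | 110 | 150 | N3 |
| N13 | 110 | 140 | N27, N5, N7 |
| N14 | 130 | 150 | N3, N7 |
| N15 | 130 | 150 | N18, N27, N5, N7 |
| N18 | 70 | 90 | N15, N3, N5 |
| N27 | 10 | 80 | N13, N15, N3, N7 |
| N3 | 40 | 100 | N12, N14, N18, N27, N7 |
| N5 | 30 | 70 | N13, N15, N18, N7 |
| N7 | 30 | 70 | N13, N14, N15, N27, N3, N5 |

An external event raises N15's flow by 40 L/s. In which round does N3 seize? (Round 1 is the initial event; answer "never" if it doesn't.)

3

Round 1 — N15 at 170 > 150. N15 seizes.
  N15 sheds 170 L/s to N18, N27, N5, N7: 42 each (2 lost).
    N18: 70+42 = 112 > 90
    N27: 10+42 = 52 ≤ 80
    N5: 30+42 = 72 > 70
    N7: 30+42 = 72 > 70
Round 2 — N18, N5, N7 seize.
  N18 sheds 112 L/s to N3: 112 each.
    N3: 40+112 = 152 > 100
  N5 sheds 72 L/s to N13: 72 each.
    N13: 110+72 = 182 > 140
  N7 sheds 72 L/s to N13, N14, N27, N3: 18 each.
    N13: 182+18 = 200 > 140
    N14: 130+18 = 148 ≤ 150
    N27: 52+18 = 70 ≤ 80
    N3: 152+18 = 170 > 100
Round 3 — N13, N3 seize.
  N13 sheds 200 L/s to N27: 200 each.
    N27: 70+200 = 270 > 80
  N3 sheds 170 L/s to N12, N14, N27: 56 each (2 lost).
    N12: 110+56 = 166 > 150
    N14: 148+56 = 204 > 150
    N27: 270+56 = 326 > 80
Round 4 — N12, N14, N27 seize.
  N12 sheds 166 L/s: no online neighbours, lost.
  N14 sheds 204 L/s: no online neighbours, lost.
  N27 sheds 326 L/s: no online neighbours, lost.
No further seizures.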